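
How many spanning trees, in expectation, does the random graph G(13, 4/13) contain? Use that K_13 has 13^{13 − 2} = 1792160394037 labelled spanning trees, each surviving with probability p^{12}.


K_13 has 13^{13 − 2} = 1792160394037 labelled spanning trees.
For each such spanning tree H, let X_H = 1 if all 12 edges of H are present in G. Then P[X_H = 1] = p^{12} = (4/13)^{12} = 16777216/23298085122481.
By linearity of expectation: E[X] = Σ_H E[X_H] = 1792160394037 · p^{12} = 1792160394037 · 16777216/23298085122481 = 16777216/13.
Numerically: E[X] ≈ 1.29056e+06.

E[X] = 1792160394037 · (4/13)^{12} = 16777216/13 ≈ 1.29056e+06.


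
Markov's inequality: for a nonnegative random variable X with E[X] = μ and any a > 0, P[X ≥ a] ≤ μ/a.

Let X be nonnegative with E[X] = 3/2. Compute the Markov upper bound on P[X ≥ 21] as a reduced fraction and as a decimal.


μ = E[X] = 3/2, a = 21.
Markov: P[X ≥ 21] ≤ μ/a = (3/2)/21 = 1/14.
Numerically: ≈ 0.071.
(Since a = 21 > μ = 1.500, the bound 1/14 is < 1 and informative.)

P[X ≥ 21] ≤ 1/14 ≈ 0.071.


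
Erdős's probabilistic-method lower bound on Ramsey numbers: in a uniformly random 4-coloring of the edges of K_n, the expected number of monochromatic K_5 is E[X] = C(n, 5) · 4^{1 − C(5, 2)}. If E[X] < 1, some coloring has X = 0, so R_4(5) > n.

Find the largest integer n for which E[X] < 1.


We need C(n, 5) · 4^{1 − 10} < 1, i.e. C(n, 5) < 4^{10 − 1} = 262144.
Check values of n near the boundary:
  n = 30: C(30, 5) = 142506; 142506 < 262144? YES
  n = 31: C(31, 5) = 169911; 169911 < 262144? YES
  n = 32: C(32, 5) = 201376; 201376 < 262144? YES
  n = 33: C(33, 5) = 237336; 237336 < 262144? YES
  n = 34: C(34, 5) = 278256; 278256 < 262144? NO
The largest n with C(n, 5) < 262144 is n = 33 (where E[X] = 29667/32768 ≈ 0.905365). Hence R_4(5) > 33, i.e. R_4(5) ≥ 34.

Largest n = 33; hence R_4(5) > 33.


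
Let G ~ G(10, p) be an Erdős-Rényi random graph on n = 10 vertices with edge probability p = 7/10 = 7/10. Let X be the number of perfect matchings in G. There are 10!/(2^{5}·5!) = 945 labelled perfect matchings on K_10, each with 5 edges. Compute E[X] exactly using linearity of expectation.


K_10 has 10!/(2^{5}·5!) = 945 labelled perfect matchings.
For each such perfect matching H, let X_H = 1 if all 5 edges of H are present in G. Then P[X_H = 1] = p^{5} = (7/10)^{5} = 16807/100000.
Summing the indicators: E[X] = Σ_H E[X_H] = 945 · p^{5} = 945 · 16807/100000 = 3176523/20000.
Numerically: E[X] ≈ 159.

E[X] = 945 · (7/10)^{5} = 3176523/20000 ≈ 159.


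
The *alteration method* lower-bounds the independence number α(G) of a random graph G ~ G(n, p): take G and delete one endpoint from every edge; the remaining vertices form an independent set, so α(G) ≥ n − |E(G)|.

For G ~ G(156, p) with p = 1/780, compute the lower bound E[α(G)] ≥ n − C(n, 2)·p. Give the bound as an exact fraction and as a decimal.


E[|E(G)|] = C(156, 2)·p = 12090 · (1/780) = 31/2.
E[α(G)] ≥ n − E[|E(G)|] = 156 − 31/2 = 281/2.
Numerically: ≈ 140.50000.
(This is only a lower bound; the true E[α(G)] may be larger.)

E[α(G)] ≥ 281/2 ≈ 140.50000.


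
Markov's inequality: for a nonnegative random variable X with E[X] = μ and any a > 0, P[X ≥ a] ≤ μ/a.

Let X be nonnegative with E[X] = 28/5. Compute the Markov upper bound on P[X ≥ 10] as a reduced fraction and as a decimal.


μ = E[X] = 28/5, a = 10.
Markov: P[X ≥ 10] ≤ μ/a = (28/5)/10 = 14/25.
Numerically: ≈ 0.56000.
(Since a = 10 > μ = 5.60000, the bound 14/25 is < 1 and informative.)

P[X ≥ 10] ≤ 14/25 ≈ 0.56000.


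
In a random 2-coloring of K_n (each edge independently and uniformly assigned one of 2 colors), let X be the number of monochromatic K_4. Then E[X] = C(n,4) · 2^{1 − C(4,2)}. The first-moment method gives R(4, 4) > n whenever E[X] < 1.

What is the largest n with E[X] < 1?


We need C(n, 4) · 2^{1 − 6} < 1, i.e. C(n, 4) < 2^{6 − 1} = 32.
Check values of n near the boundary:
  n = 5: C(5, 4) = 5; 5 < 32? YES
  n = 6: C(6, 4) = 15; 15 < 32? YES
  n = 7: C(7, 4) = 35; 35 < 32? NO
  n = 8: C(8, 4) = 70; 70 < 32? NO
The largest n with C(n, 4) < 32 is n = 6 (where E[X] = 15/32 ≈ 0.4687500). Hence R(4, 4) > 6, i.e. R(4, 4) ≥ 7.

Largest n = 6; hence R(4, 4) > 6.


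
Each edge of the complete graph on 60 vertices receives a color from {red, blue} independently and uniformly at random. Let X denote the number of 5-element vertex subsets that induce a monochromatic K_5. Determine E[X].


Let X = Σ_S X_S over the C(60, 5) = 5461512 subsets S of size 5, where X_S = 1 if the K_5 on S is monochromatic.
For a fixed S, the K_5 on S has C(5, 2) = 10 edges. P[all 10 edges red] = (1/2)^10, and likewise for blue, so P[monochromatic] = 2·(1/2)^10 = 2^{1 − 10} = 1/512.
Summing: E[X] = C(60, 5) · 2^{1 − 10} = 5461512 · 1/512 = 682689/64.
Numerically: E[X] ≈ 10667.015625.

E[X] = C(60,5)·2^(1−C(5,2)) = 682689/64 ≈ 10667.015625.


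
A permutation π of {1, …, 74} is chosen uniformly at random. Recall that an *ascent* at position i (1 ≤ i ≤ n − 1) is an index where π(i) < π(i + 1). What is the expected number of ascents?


Write X = Σ X_I over i = 1, …, 73, with X_I the indicator of one ascent.
There are 73 indicators.
For each fixed i, the pair (π(i), π(i+1)) is a uniformly random ordered pair of distinct values from {1, …, 74}; by symmetry P[π(i) < π(i+1)] = 1/2.
By linearity: E[X] = 73 · (1/2) = (74 − 1) · (1/2) = 73/2 ≈ 36.5000.

E[X] = 73/2 = 36.5000.


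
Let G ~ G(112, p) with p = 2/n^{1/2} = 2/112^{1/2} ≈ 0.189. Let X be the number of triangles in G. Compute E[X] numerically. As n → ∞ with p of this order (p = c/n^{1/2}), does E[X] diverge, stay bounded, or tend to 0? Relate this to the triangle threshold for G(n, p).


Number of potential triangles: C(112, 3) = 227920.
Each occurs with probability p³ ≈ (0.189)³ ≈ 6.749366e-03.
By linearity: E[X] = C(112, 3)·p³ ≈ 227920 · 6.749366e-03 ≈ 1538.3154.
Since α = 1/2 < 1, p = c/n^{1/2} ≫ 1/n is above the triangle threshold p ~ 1/n. Asymptotically E[X] ~ (c³/6)·n^{3(1−α)} = (2³/6)·n^{1.5} → ∞; triangles are abundant w.h.p.

E[X] ≈ 1538.3154; in regime p = Θ(1/n^{1/2}) E[X] diverges (above the triangle threshold p ~ 1/n).


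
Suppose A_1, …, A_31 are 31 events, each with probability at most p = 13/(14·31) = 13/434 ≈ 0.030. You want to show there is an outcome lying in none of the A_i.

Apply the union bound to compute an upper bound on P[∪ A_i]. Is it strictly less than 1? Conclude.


Union bound: P[∪_{i=1}^{31} A_i] ≤ Σ_i P[A_i] ≤ 31·p = 31·(13/434) = 13/14.
Numerically: 13/14 ≈ 0.929.
Is 13/14 < 1? YES.
Since P[∪ A_i] ≤ 13/14 < 1, the complement has P[∩ A_i^c] ≥ 1 − 13/14 = 1/14 > 0, so some outcome avoids every A_i.

31·p = 13/14 ≈ 0.929; existence CERTIFIED by the union bound.


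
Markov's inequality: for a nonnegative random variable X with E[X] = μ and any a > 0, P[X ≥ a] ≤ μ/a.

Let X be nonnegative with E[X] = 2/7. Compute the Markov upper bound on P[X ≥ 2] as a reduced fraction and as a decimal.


μ = E[X] = 2/7, a = 2.
Markov: P[X ≥ 2] ≤ μ/a = (2/7)/2 = 1/7.
Numerically: ≈ 0.14286.
(Since a = 2 > μ = 0.28571, the bound 1/7 is < 1 and informative.)

P[X ≥ 2] ≤ 1/7 ≈ 0.14286.


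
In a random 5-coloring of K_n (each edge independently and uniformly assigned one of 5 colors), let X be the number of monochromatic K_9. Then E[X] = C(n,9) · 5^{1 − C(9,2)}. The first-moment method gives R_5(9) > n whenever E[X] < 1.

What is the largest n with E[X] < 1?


We need C(n, 9) · 5^{1 − 36} < 1, i.e. C(n, 9) < 5^{36 − 1} = 2910383045673370361328125.
Check values of n near the boundary:
  n = 2168: C(2168, 9) = 2867804175977929537095120; 2867804175977929537095120 < 2910383045673370361328125? YES
  n = 2169: C(2169, 9) = 2879753360044504243499683; 2879753360044504243499683 < 2910383045673370361328125? YES
  n = 2170: C(2170, 9) = 2891746779868845075610510; 2891746779868845075610510 < 2910383045673370361328125? YES
  n = 2171: C(2171, 9) = 2903784578674959601827205; 2903784578674959601827205 < 2910383045673370361328125? YES
  n = 2172: C(2172, 9) = 2915866900084148060642020; 2915866900084148060642020 < 2910383045673370361328125? NO
  n = 2173: C(2173, 9) = 2927993888115921319674265; 2927993888115921319674265 < 2910383045673370361328125? NO
The largest n with C(n, 9) < 2910383045673370361328125 is n = 2171 (where E[X] = 580756915734991920365441/582076609134674072265625 ≈ 0.99773). Hence R_5(9) > 2171, i.e. R_5(9) ≥ 2172.

Largest n = 2171; hence R_5(9) > 2171.


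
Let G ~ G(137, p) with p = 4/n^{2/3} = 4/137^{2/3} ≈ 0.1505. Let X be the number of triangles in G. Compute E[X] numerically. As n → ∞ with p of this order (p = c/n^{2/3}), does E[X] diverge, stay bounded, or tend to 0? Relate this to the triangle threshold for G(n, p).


Number of potential triangles: C(137, 3) = 419220.
Each occurs with probability p³ ≈ (0.1505)³ ≈ 3.409878e-03.
By linearity: E[X] = C(137, 3)·p³ ≈ 419220 · 3.409878e-03 ≈ 1429.4891.
Since α = 2/3 < 1, p = c/n^{2/3} ≫ 1/n is above the triangle threshold p ~ 1/n. Asymptotically E[X] ~ (c³/6)·n^{3(1−α)} = (4³/6)·n^{1} → ∞; triangles are abundant w.h.p.

E[X] ≈ 1429.4891; in regime p = Θ(1/n^{2/3}) E[X] diverges (above the triangle threshold p ~ 1/n).


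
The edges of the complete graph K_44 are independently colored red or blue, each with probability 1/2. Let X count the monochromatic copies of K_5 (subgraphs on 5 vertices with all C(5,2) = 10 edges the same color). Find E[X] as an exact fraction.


Let X = Σ_S X_S over the C(44, 5) = 1086008 subsets S of size 5, where X_S = 1 if the K_5 on S is monochromatic.
For a fixed S, the K_5 on S has C(5, 2) = 10 edges. P[all 10 edges red] = (1/2)^10, and likewise for blue, so P[monochromatic] = 2·(1/2)^10 = 2^{1 − 10} = 1/512.
Summing: E[X] = C(44, 5) · 2^{1 − 10} = 1086008 · 1/512 = 135751/64.
Numerically: E[X] ≈ 2121.10938.

E[X] = C(44,5)·2^(1−C(5,2)) = 135751/64 ≈ 2121.10938.


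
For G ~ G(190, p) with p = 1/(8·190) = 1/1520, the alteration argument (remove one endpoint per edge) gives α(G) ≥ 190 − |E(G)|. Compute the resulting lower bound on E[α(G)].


E[|E(G)|] = C(190, 2)·p = 17955 · (1/1520) = 189/16.
E[α(G)] ≥ n − E[|E(G)|] = 190 − 189/16 = 2851/16.
Numerically: ≈ 178.18750.
(This is only a lower bound; the true E[α(G)] may be larger.)

E[α(G)] ≥ 2851/16 ≈ 178.18750.


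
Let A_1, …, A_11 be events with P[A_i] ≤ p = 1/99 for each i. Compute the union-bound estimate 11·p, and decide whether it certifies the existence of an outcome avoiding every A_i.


Union bound: P[∪_{i=1}^{11} A_i] ≤ Σ_i P[A_i] ≤ 11·p = 11·(1/99) = 1/9.
Numerically: 1/9 ≈ 0.111.
Is 1/9 < 1? YES.
Since P[∪ A_i] ≤ 1/9 < 1, the complement has P[∩ A_i^c] ≥ 1 − 1/9 = 8/9 > 0, so some outcome avoids every A_i.

11·p = 1/9 ≈ 0.111; existence CERTIFIED by the union bound.


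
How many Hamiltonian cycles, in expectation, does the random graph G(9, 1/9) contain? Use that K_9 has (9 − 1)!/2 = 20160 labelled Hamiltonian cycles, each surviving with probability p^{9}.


K_9 has (9 − 1)!/2 = 20160 labelled Hamiltonian cycles.
For each such Hamiltonian cycle H, let X_H = 1 if all 9 edges of H are present in G. Then P[X_H = 1] = p^{9} = (1/9)^{9} = 1/387420489.
By linearity of expectation: E[X] = Σ_H E[X_H] = 20160 · p^{9} = 20160 · 1/387420489 = 2240/43046721.
Numerically: E[X] ≈ 5.2e-05.

E[X] = 20160 · (1/9)^{9} = 2240/43046721 ≈ 5.2e-05.


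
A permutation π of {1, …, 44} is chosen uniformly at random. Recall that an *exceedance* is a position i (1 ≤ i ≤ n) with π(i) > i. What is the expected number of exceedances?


Write X = Σ_{i=1}^{44} X_i, where X_i = 1_{π(i) > i}.
For each fixed i, π(i) is uniform over {1, …, 44} (marginal of a uniform permutation), so P[π(i) > i] = (n − i)/n. Summing: Σ_{i=1}^{44} (n − i)/n = (0 + 1 + … + 43)/44 = 44(44 − 1)/(2·44) = (44 − 1)/2.
Hence E[X] = Σ_{i=1}^{44} (44 − i)/44 = 43/2 ≈ 21.500000.

E[X] = 43/2 = 21.500000.


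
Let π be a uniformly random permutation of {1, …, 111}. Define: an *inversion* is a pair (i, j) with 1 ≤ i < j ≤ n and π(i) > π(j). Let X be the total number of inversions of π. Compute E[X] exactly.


Write X = Σ X_I over the C(111, 2) = 6105 pairs i < j, with X_I the indicator of one inversion.
There are 6105 indicators.
For each fixed pair i < j, the values π(i) and π(j) are two distinct elements of {1, …, 111} in uniformly random order; by symmetry P[π(i) > π(j)] = 1/2.
By linearity: E[X] = 6105 · (1/2) = C(111, 2) · (1/2) = 6105/2 = 6105/2 ≈ 3052.500.

E[X] = 6105/2 = 3052.500.


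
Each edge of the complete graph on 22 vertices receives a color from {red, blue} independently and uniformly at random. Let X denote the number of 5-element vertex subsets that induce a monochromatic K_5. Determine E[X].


Let X = Σ_S X_S over the C(22, 5) = 26334 subsets S of size 5, where X_S = 1 if the K_5 on S is monochromatic.
For a fixed S, the K_5 on S has C(5, 2) = 10 edges. P[all 10 edges red] = (1/2)^10, and likewise for blue, so P[monochromatic] = 2·(1/2)^10 = 2^{1 − 10} = 1/512.
By linearity of expectation: E[X] = C(22, 5) · 2^{1 − 10} = 26334 · 1/512 = 13167/256.
Numerically: E[X] ≈ 51.434.

E[X] = C(22,5)·2^(1−C(5,2)) = 13167/256 ≈ 51.434.


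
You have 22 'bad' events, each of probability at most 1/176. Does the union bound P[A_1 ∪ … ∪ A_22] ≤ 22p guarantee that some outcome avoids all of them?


Union bound: P[∪_{i=1}^{22} A_i] ≤ Σ_i P[A_i] ≤ 22·p = 22·(1/176) = 1/8.
Numerically: 1/8 ≈ 0.1250000.
Is 1/8 < 1? YES.
Since P[∪ A_i] ≤ 1/8 < 1, the complement has P[∩ A_i^c] ≥ 1 − 1/8 = 7/8 > 0, so some outcome avoids every A_i.

22·p = 1/8 ≈ 0.1250000; existence CERTIFIED by the union bound.


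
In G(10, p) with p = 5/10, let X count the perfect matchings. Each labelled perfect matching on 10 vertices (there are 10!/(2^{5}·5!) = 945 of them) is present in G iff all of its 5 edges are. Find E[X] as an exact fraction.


K_10 has 10!/(2^{5}·5!) = 945 labelled perfect matchings.
For each such perfect matching H, let X_H = 1 if all 5 edges of H are present in G. Then P[X_H = 1] = p^{5} = (1/2)^{5} = 1/32.
Summing the indicators: E[X] = Σ_H E[X_H] = 945 · p^{5} = 945 · 1/32 = 945/32.
Numerically: E[X] ≈ 29.531.

E[X] = 945 · (1/2)^{5} = 945/32 ≈ 29.531.


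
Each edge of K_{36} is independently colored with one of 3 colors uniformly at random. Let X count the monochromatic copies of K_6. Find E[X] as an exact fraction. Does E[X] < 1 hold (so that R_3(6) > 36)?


E[X] = C(36, 6) · 3^{1 − 15} = 1947792 · 3^{−14} = 1947792/4782969.
As a reduced fraction: E[X] = 649264/1594323 ≈ 0.407235.
Is E[X] < 1? YES.
Since E[X] < 1, there exists a 3-coloring of K_{36} with no monochromatic K_6; hence R_3(6) > 36.

E[X] = 649264/1594323 ≈ 0.407235; E[X] < 1, so R_3(6) > 36.


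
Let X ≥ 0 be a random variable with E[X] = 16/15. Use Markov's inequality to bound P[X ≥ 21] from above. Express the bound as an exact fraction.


μ = E[X] = 16/15, a = 21.
Markov: P[X ≥ 21] ≤ μ/a = (16/15)/21 = 16/315.
Numerically: ≈ 0.05079.
(Since a = 21 > μ = 1.06667, the bound 16/315 is < 1 and informative.)

P[X ≥ 21] ≤ 16/315 ≈ 0.05079.


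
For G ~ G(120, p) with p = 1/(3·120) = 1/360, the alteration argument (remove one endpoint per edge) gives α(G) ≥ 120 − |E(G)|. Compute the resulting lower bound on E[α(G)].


E[|E(G)|] = C(120, 2)·p = 7140 · (1/360) = 119/6.
E[α(G)] ≥ n − E[|E(G)|] = 120 − 119/6 = 601/6.
Numerically: ≈ 100.166667.
(This is only a lower bound; the true E[α(G)] may be larger.)

E[α(G)] ≥ 601/6 ≈ 100.166667.


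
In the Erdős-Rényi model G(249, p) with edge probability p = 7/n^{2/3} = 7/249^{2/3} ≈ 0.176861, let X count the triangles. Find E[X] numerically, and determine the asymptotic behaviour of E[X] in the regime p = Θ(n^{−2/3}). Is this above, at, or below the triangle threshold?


Number of potential triangles: C(249, 3) = 2542124.
Each occurs with probability p³ ≈ (0.176861)³ ≈ 5.53216884e-03.
By linearity: E[X] = C(249, 3)·p³ ≈ 2542124 · 5.53216884e-03 ≈ 14063.459170.
Since α = 2/3 < 1, p = c/n^{2/3} ≫ 1/n is above the triangle threshold p ~ 1/n. Asymptotically E[X] ~ (c³/6)·n^{3(1−α)} = (7³/6)·n^{1} → ∞; triangles are abundant w.h.p.

E[X] ≈ 14063.459170; in regime p = Θ(1/n^{2/3}) E[X] diverges (above the triangle threshold p ~ 1/n).


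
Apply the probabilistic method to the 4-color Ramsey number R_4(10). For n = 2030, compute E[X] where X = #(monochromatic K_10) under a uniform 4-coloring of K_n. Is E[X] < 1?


E[X] = C(2030, 10) · 4^{1 − 45} = 320298626039392096327195965 · 4^{−44} = 320298626039392096327195965/309485009821345068724781056.
As a reduced fraction: E[X] = 320298626039392096327195965/309485009821345068724781056 ≈ 1.0349407.
Is E[X] < 1? NO.
Since E[X] ≥ 1, the first-moment bound is inconclusive at n = 2030; it does NOT by itself certify R_4(10) > 2030.

E[X] = 320298626039392096327195965/309485009821345068724781056 ≈ 1.0349407; E[X] ≥ 1; first-moment method inconclusive here.


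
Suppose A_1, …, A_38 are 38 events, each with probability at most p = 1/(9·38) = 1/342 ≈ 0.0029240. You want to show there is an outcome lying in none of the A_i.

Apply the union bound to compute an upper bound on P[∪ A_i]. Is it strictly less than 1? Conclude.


Union bound: P[∪_{i=1}^{38} A_i] ≤ Σ_i P[A_i] ≤ 38·p = 38·(1/342) = 1/9.
Numerically: 1/9 ≈ 0.1111111.
Is 1/9 < 1? YES.
Since P[∪ A_i] ≤ 1/9 < 1, the complement has P[∩ A_i^c] ≥ 1 − 1/9 = 8/9 > 0, so some outcome avoids every A_i.

38·p = 1/9 ≈ 0.1111111; existence CERTIFIED by the union bound.


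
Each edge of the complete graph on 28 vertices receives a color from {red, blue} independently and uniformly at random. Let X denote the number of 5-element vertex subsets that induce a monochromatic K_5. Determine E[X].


Let X = Σ_S X_S over the C(28, 5) = 98280 subsets S of size 5, where X_S = 1 if the K_5 on S is monochromatic.
For a fixed S, the K_5 on S has C(5, 2) = 10 edges. P[all 10 edges red] = (1/2)^10, and likewise for blue, so P[monochromatic] = 2·(1/2)^10 = 2^{1 − 10} = 1/512.
By linearity: E[X] = C(28, 5) · 2^{1 − 10} = 98280 · 1/512 = 12285/64.
Numerically: E[X] ≈ 191.9531.

E[X] = C(28,5)·2^(1−C(5,2)) = 12285/64 ≈ 191.9531.


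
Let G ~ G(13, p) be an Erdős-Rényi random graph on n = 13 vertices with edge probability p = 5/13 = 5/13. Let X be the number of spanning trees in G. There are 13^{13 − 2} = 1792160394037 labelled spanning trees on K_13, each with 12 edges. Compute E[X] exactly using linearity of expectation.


K_13 has 13^{13 − 2} = 1792160394037 labelled spanning trees.
For each such spanning tree H, let X_H = 1 if all 12 edges of H are present in G. Then P[X_H = 1] = p^{12} = (5/13)^{12} = 244140625/23298085122481.
By linearity: E[X] = Σ_H E[X_H] = 1792160394037 · p^{12} = 1792160394037 · 244140625/23298085122481 = 244140625/13.
Numerically: E[X] ≈ 1.878e+07.

E[X] = 1792160394037 · (5/13)^{12} = 244140625/13 ≈ 1.878e+07.


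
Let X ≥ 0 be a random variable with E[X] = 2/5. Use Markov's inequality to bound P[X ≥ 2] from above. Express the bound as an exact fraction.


μ = E[X] = 2/5, a = 2.
Markov: P[X ≥ 2] ≤ μ/a = (2/5)/2 = 1/5.
Numerically: ≈ 0.20000.
(Since a = 2 > μ = 0.40000, the bound 1/5 is < 1 and informative.)

P[X ≥ 2] ≤ 1/5 ≈ 0.20000.


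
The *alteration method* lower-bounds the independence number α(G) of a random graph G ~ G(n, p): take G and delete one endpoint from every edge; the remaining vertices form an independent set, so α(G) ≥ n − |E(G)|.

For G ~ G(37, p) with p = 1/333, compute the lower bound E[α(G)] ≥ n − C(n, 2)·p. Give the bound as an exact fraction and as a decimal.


E[|E(G)|] = C(37, 2)·p = 666 · (1/333) = 2.
E[α(G)] ≥ n − E[|E(G)|] = 37 − 2 = 35.
Numerically: ≈ 35.000000.
(This is only a lower bound; the true E[α(G)] may be larger.)

E[α(G)] ≥ 35 ≈ 35.000000.


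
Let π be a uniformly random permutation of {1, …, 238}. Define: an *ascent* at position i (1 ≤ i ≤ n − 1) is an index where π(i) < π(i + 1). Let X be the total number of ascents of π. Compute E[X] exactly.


Write X = Σ X_I over i = 1, …, 237, with X_I the indicator of one ascent.
There are 237 indicators.
For each fixed i, the pair (π(i), π(i+1)) is a uniformly random ordered pair of distinct values from {1, …, 238}; by symmetry P[π(i) < π(i+1)] = 1/2.
By linearity: E[X] = 237 · (1/2) = (238 − 1) · (1/2) = 237/2 ≈ 118.5000.

E[X] = 237/2 = 118.5000.


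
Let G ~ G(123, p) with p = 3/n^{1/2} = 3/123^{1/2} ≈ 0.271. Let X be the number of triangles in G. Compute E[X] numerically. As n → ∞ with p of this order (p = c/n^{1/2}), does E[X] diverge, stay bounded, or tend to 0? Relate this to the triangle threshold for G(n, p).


Number of potential triangles: C(123, 3) = 302621.
Each occurs with probability p³ ≈ (0.271)³ ≈ 1.97927e-02.
By linearity: E[X] = C(123, 3)·p³ ≈ 302621 · 1.97927e-02 ≈ 5989.701.
Since α = 1/2 < 1, p = c/n^{1/2} ≫ 1/n is above the triangle threshold p ~ 1/n. Asymptotically E[X] ~ (c³/6)·n^{3(1−α)} = (3³/6)·n^{1.5} → ∞; triangles are abundant w.h.p.

E[X] ≈ 5989.701; in regime p = Θ(1/n^{1/2}) E[X] diverges (above the triangle threshold p ~ 1/n).


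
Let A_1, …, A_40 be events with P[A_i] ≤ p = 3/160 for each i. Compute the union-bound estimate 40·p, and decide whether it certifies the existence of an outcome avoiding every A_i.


Union bound: P[∪_{i=1}^{40} A_i] ≤ Σ_i P[A_i] ≤ 40·p = 40·(3/160) = 3/4.
Numerically: 3/4 ≈ 0.75000.
Is 3/4 < 1? YES.
Since P[∪ A_i] ≤ 3/4 < 1, the complement has P[∩ A_i^c] ≥ 1 − 3/4 = 1/4 > 0, so some outcome avoids every A_i.

40·p = 3/4 ≈ 0.75000; existence CERTIFIED by the union bound.


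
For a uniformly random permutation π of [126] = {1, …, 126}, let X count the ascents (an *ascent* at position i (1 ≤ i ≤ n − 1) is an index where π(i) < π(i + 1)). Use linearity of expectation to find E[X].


Write X = Σ X_I over i = 1, …, 125, with X_I the indicator of one ascent.
There are 125 indicators.
For each fixed i, the pair (π(i), π(i+1)) is a uniformly random ordered pair of distinct values from {1, …, 126}; by symmetry P[π(i) < π(i+1)] = 1/2.
By linearity: E[X] = 125 · (1/2) = (126 − 1) · (1/2) = 125/2 ≈ 62.500.

E[X] = 125/2 = 62.500.


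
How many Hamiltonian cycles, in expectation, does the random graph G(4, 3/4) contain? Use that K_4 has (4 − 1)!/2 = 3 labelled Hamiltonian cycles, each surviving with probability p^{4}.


K_4 has (4 − 1)!/2 = 3 labelled Hamiltonian cycles.
For each such Hamiltonian cycle H, let X_H = 1 if all 4 edges of H are present in G. Then P[X_H = 1] = p^{4} = (3/4)^{4} = 81/256.
Summing the indicators: E[X] = Σ_H E[X_H] = 3 · p^{4} = 3 · 81/256 = 243/256.
Numerically: E[X] ≈ 0.94922.

E[X] = 3 · (3/4)^{4} = 243/256 ≈ 0.94922.


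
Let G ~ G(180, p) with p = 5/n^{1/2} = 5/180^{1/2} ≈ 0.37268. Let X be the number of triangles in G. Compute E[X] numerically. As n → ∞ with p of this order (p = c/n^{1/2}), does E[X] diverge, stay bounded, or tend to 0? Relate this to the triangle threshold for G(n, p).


Number of potential triangles: C(180, 3) = 955860.
Each occurs with probability p³ ≈ (0.37268)³ ≈ 5.1760833e-02.
By linearity: E[X] = C(180, 3)·p³ ≈ 955860 · 5.1760833e-02 ≈ 49476.10965.
Since α = 1/2 < 1, p = c/n^{1/2} ≫ 1/n is above the triangle threshold p ~ 1/n. Asymptotically E[X] ~ (c³/6)·n^{3(1−α)} = (5³/6)·n^{1.5} → ∞; triangles are abundant w.h.p.

E[X] ≈ 49476.10965; in regime p = Θ(1/n^{1/2}) E[X] diverges (above the triangle threshold p ~ 1/n).


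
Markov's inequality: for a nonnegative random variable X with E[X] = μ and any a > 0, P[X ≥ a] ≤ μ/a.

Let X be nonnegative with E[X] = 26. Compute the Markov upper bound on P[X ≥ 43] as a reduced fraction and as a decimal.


μ = E[X] = 26, a = 43.
Markov: P[X ≥ 43] ≤ μ/a = (26)/43 = 26/43.
Numerically: ≈ 0.604651.
(Since a = 43 > μ = 26.000000, the bound 26/43 is < 1 and informative.)

P[X ≥ 43] ≤ 26/43 ≈ 0.604651.


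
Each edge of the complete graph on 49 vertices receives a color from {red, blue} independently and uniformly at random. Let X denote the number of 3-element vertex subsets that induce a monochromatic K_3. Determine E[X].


Let X = Σ_S X_S over the C(49, 3) = 18424 subsets S of size 3, where X_S = 1 if the K_3 on S is monochromatic.
For a fixed S, the K_3 on S has C(3, 2) = 3 edges. P[all 3 edges red] = (1/2)^3, and likewise for blue, so P[monochromatic] = 2·(1/2)^3 = 2^{1 − 3} = 1/4.
Summing: E[X] = C(49, 3) · 2^{1 − 3} = 18424 · 1/4 = 4606.
Numerically: E[X] ≈ 4606.000.

E[X] = C(49,3)·2^(1−C(3,2)) = 4606 ≈ 4606.000.


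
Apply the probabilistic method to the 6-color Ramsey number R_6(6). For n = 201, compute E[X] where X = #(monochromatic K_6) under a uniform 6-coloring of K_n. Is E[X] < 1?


E[X] = C(201, 6) · 6^{1 − 15} = 84944276340 · 6^{−14} = 84944276340/78364164096.
As a reduced fraction: E[X] = 7078689695/6530347008 ≈ 1.08397.
Is E[X] < 1? NO.
Since E[X] ≥ 1, the first-moment bound is inconclusive at n = 201; it does NOT by itself certify R_6(6) > 201.

E[X] = 7078689695/6530347008 ≈ 1.08397; E[X] ≥ 1; first-moment method inconclusive here.


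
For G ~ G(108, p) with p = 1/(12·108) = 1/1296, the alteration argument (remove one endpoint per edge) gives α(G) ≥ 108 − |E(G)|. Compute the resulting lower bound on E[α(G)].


E[|E(G)|] = C(108, 2)·p = 5778 · (1/1296) = 107/24.
E[α(G)] ≥ n − E[|E(G)|] = 108 − 107/24 = 2485/24.
Numerically: ≈ 103.5417.
(This is only a lower bound; the true E[α(G)] may be larger.)

E[α(G)] ≥ 2485/24 ≈ 103.5417.


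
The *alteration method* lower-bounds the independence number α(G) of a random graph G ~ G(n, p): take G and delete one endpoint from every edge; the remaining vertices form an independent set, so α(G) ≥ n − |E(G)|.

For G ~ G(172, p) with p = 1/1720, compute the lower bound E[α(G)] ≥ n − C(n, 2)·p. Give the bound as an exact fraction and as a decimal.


E[|E(G)|] = C(172, 2)·p = 14706 · (1/1720) = 171/20.
E[α(G)] ≥ n − E[|E(G)|] = 172 − 171/20 = 3269/20.
Numerically: ≈ 163.45000.
(This is only a lower bound; the true E[α(G)] may be larger.)

E[α(G)] ≥ 3269/20 ≈ 163.45000.


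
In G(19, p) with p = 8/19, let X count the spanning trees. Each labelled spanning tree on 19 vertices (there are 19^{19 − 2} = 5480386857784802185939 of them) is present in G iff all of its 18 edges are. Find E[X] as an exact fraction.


K_19 has 19^{19 − 2} = 5480386857784802185939 labelled spanning trees.
For each such spanning tree H, let X_H = 1 if all 18 edges of H are present in G. Then P[X_H = 1] = p^{18} = (8/19)^{18} = 18014398509481984/104127350297911241532841.
By linearity: E[X] = Σ_H E[X_H] = 5480386857784802185939 · p^{18} = 5480386857784802185939 · 18014398509481984/104127350297911241532841 = 18014398509481984/19.
Numerically: E[X] ≈ 9.481e+14.

E[X] = 5480386857784802185939 · (8/19)^{18} = 18014398509481984/19 ≈ 9.481e+14.


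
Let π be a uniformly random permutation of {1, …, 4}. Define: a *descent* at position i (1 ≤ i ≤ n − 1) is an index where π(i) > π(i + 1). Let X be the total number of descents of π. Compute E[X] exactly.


Write X = Σ X_I over i = 1, …, 3, with X_I the indicator of one descent.
There are 3 indicators.
For each fixed i, the pair (π(i), π(i+1)) is a uniformly random ordered pair of distinct values from {1, …, 4}; by symmetry P[π(i) > π(i+1)] = 1/2.
By linearity: E[X] = 3 · (1/2) = (4 − 1) · (1/2) = 3/2 ≈ 1.500.

E[X] = 3/2 = 1.500.


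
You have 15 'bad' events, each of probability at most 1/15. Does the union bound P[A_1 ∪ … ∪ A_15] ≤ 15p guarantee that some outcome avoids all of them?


Union bound: P[∪_{i=1}^{15} A_i] ≤ Σ_i P[A_i] ≤ 15·p = 15·(1/15) = 1.
Numerically: 1 ≈ 1.0000.
Is 1 < 1? NO.
Since the bound 1 is ≥ 1, the union bound is uninformative here; it does NOT by itself certify existence.

15·p = 1 ≈ 1.0000; existence NOT certified by the union bound.


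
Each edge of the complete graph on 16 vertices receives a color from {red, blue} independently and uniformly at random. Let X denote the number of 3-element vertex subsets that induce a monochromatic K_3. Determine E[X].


Let X = Σ_S X_S over the C(16, 3) = 560 subsets S of size 3, where X_S = 1 if the K_3 on S is monochromatic.
For a fixed S, the K_3 on S has C(3, 2) = 3 edges. P[all 3 edges red] = (1/2)^3, and likewise for blue, so P[monochromatic] = 2·(1/2)^3 = 2^{1 − 3} = 1/4.
By linearity of expectation: E[X] = C(16, 3) · 2^{1 − 3} = 560 · 1/4 = 140.
Numerically: E[X] ≈ 140.0000.

E[X] = C(16,3)·2^(1−C(3,2)) = 140 ≈ 140.0000.


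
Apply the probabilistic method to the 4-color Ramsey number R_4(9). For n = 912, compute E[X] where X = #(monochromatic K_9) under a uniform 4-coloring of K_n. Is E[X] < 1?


E[X] = C(912, 9) · 4^{1 − 36} = 1156095740032081475120 · 4^{−35} = 1156095740032081475120/1180591620717411303424.
As a reduced fraction: E[X] = 72255983752005092195/73786976294838206464 ≈ 0.97925.
Is E[X] < 1? YES.
Since E[X] < 1, there exists a 4-coloring of K_{912} with no monochromatic K_9; hence R_4(9) > 912.

E[X] = 72255983752005092195/73786976294838206464 ≈ 0.97925; E[X] < 1, so R_4(9) > 912.


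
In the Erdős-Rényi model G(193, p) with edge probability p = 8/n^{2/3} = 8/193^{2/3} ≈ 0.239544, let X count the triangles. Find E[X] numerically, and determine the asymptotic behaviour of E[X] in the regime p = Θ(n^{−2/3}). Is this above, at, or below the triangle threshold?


Number of potential triangles: C(193, 3) = 1179616.
Each occurs with probability p³ ≈ (0.239544)³ ≈ 1.37453354e-02.
By linearity: E[X] = C(193, 3)·p³ ≈ 1179616 · 1.37453354e-02 ≈ 16214.217617.
Since α = 2/3 < 1, p = c/n^{2/3} ≫ 1/n is above the triangle threshold p ~ 1/n. Asymptotically E[X] ~ (c³/6)·n^{3(1−α)} = (8³/6)·n^{1} → ∞; triangles are abundant w.h.p.

E[X] ≈ 16214.217617; in regime p = Θ(1/n^{2/3}) E[X] diverges (above the triangle threshold p ~ 1/n).


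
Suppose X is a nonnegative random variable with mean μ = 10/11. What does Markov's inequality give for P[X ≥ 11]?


μ = E[X] = 10/11, a = 11.
Markov: P[X ≥ 11] ≤ μ/a = (10/11)/11 = 10/121.
Numerically: ≈ 0.083.
(Since a = 11 > μ = 0.909, the bound 10/121 is < 1 and informative.)

P[X ≥ 11] ≤ 10/121 ≈ 0.083.


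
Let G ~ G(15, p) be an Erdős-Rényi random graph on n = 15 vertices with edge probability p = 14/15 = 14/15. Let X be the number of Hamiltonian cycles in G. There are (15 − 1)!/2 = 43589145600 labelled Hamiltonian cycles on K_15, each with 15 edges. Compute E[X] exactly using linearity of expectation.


K_15 has (15 − 1)!/2 = 43589145600 labelled Hamiltonian cycles.
For each such Hamiltonian cycle H, let X_H = 1 if all 15 edges of H are present in G. Then P[X_H = 1] = p^{15} = (14/15)^{15} = 155568095557812224/437893890380859375.
By linearity: E[X] = Σ_H E[X_H] = 43589145600 · p^{15} = 43589145600 · 155568095557812224/437893890380859375 = 1116227221067356419653632/72081298828125.
Numerically: E[X] ≈ 1.54857e+10.

E[X] = 43589145600 · (14/15)^{15} = 1116227221067356419653632/72081298828125 ≈ 1.54857e+10.


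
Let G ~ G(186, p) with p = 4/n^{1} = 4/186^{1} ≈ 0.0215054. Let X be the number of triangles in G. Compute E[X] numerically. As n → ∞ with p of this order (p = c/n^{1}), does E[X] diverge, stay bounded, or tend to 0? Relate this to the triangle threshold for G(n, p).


Number of potential triangles: C(186, 3) = 1055240.
Each occurs with probability p³ ≈ (0.0215054)³ ≈ 9.94583251e-06.
By linearity: E[X] = C(186, 3)·p³ ≈ 1055240 · 9.94583251e-06 ≈ 10.495240.
Here α = 1, so p = 4/n is exactly at the triangle threshold p ~ 1/n. Asymptotically E[X] → c³/6 = 4³/6 = 32/3 ≈ 10.666667, a bounded constant. In this regime the triangle count is asymptotically Poisson(c³/6).

E[X] ≈ 10.495240; in regime p = Θ(1/n^{1}) E[X] stays bounded (at the triangle threshold p ~ 1/n).


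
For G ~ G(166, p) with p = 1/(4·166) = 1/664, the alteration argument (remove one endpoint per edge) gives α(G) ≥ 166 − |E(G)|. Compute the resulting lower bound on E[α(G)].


E[|E(G)|] = C(166, 2)·p = 13695 · (1/664) = 165/8.
E[α(G)] ≥ n − E[|E(G)|] = 166 − 165/8 = 1163/8.
Numerically: ≈ 145.375000.
(This is only a lower bound; the true E[α(G)] may be larger.)

E[α(G)] ≥ 1163/8 ≈ 145.375000.


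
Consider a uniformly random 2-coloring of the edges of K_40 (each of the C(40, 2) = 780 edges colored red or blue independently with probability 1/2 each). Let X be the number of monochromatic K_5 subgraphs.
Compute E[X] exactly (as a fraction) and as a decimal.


Let X = Σ_S X_S over the C(40, 5) = 658008 subsets S of size 5, where X_S = 1 if the K_5 on S is monochromatic.
For a fixed S, the K_5 on S has C(5, 2) = 10 edges. P[all 10 edges red] = (1/2)^10, and likewise for blue, so P[monochromatic] = 2·(1/2)^10 = 2^{1 − 10} = 1/512.
By linearity: E[X] = C(40, 5) · 2^{1 − 10} = 658008 · 1/512 = 82251/64.
Numerically: E[X] ≈ 1285.1719.

E[X] = C(40,5)·2^(1−C(5,2)) = 82251/64 ≈ 1285.1719.


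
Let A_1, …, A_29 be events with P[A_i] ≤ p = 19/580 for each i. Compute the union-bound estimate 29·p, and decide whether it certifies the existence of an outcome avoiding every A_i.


Union bound: P[∪_{i=1}^{29} A_i] ≤ Σ_i P[A_i] ≤ 29·p = 29·(19/580) = 19/20.
Numerically: 19/20 ≈ 0.95000.
Is 19/20 < 1? YES.
Since P[∪ A_i] ≤ 19/20 < 1, the complement has P[∩ A_i^c] ≥ 1 − 19/20 = 1/20 > 0, so some outcome avoids every A_i.

29·p = 19/20 ≈ 0.95000; existence CERTIFIED by the union bound.


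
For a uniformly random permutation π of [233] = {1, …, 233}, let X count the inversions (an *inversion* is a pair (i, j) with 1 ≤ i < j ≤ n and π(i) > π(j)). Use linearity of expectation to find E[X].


Write X = Σ X_I over the C(233, 2) = 27028 pairs i < j, with X_I the indicator of one inversion.
There are 27028 indicators.
For each fixed pair i < j, the values π(i) and π(j) are two distinct elements of {1, …, 233} in uniformly random order; by symmetry P[π(i) > π(j)] = 1/2.
By linearity: E[X] = 27028 · (1/2) = C(233, 2) · (1/2) = 27028/2 = 13514 ≈ 13514.000.

E[X] = 13514 = 13514.000.


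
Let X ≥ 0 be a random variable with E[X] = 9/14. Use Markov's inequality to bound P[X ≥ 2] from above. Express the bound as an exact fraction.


μ = E[X] = 9/14, a = 2.
Markov: P[X ≥ 2] ≤ μ/a = (9/14)/2 = 9/28.
Numerically: ≈ 0.321.
(Since a = 2 > μ = 0.643, the bound 9/28 is < 1 and informative.)

P[X ≥ 2] ≤ 9/28 ≈ 0.321.


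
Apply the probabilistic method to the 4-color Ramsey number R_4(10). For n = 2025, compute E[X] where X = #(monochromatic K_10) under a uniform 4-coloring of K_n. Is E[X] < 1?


E[X] = C(2025, 10) · 4^{1 − 45} = 312479209053472269772600560 · 4^{−44} = 312479209053472269772600560/309485009821345068724781056.
As a reduced fraction: E[X] = 19529950565842016860787535/19342813113834066795298816 ≈ 1.009675.
Is E[X] < 1? NO.
Since E[X] ≥ 1, the first-moment bound is inconclusive at n = 2025; it does NOT by itself certify R_4(10) > 2025.

E[X] = 19529950565842016860787535/19342813113834066795298816 ≈ 1.009675; E[X] ≥ 1; first-moment method inconclusive here.


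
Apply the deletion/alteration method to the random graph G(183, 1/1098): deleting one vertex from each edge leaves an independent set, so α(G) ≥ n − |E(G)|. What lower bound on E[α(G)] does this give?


E[|E(G)|] = C(183, 2)·p = 16653 · (1/1098) = 91/6.
E[α(G)] ≥ n − E[|E(G)|] = 183 − 91/6 = 1007/6.
Numerically: ≈ 167.833.
(This is only a lower bound; the true E[α(G)] may be larger.)

E[α(G)] ≥ 1007/6 ≈ 167.833.


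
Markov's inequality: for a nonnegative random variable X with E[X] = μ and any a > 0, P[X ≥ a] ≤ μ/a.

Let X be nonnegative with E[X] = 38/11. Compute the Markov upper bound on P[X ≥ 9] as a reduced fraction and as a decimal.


μ = E[X] = 38/11, a = 9.
Markov: P[X ≥ 9] ≤ μ/a = (38/11)/9 = 38/99.
Numerically: ≈ 0.384.
(Since a = 9 > μ = 3.455, the bound 38/99 is < 1 and informative.)

P[X ≥ 9] ≤ 38/99 ≈ 0.384.


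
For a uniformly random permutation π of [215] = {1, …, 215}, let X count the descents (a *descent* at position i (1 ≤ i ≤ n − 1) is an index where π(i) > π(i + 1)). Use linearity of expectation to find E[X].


Write X = Σ X_I over i = 1, …, 214, with X_I the indicator of one descent.
There are 214 indicators.
For each fixed i, the pair (π(i), π(i+1)) is a uniformly random ordered pair of distinct values from {1, …, 215}; by symmetry P[π(i) > π(i+1)] = 1/2.
By linearity: E[X] = 214 · (1/2) = (215 − 1) · (1/2) = 107 ≈ 107.000.

E[X] = 107 = 107.000.


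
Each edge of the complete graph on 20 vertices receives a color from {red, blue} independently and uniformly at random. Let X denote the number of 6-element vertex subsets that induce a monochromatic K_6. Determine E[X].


Let X = Σ_S X_S over the C(20, 6) = 38760 subsets S of size 6, where X_S = 1 if the K_6 on S is monochromatic.
For a fixed S, the K_6 on S has C(6, 2) = 15 edges. P[all 15 edges red] = (1/2)^15, and likewise for blue, so P[monochromatic] = 2·(1/2)^15 = 2^{1 − 15} = 1/16384.
By linearity: E[X] = C(20, 6) · 2^{1 − 15} = 38760 · 1/16384 = 4845/2048.
Numerically: E[X] ≈ 2.365723.

E[X] = C(20,6)·2^(1−C(6,2)) = 4845/2048 ≈ 2.365723.


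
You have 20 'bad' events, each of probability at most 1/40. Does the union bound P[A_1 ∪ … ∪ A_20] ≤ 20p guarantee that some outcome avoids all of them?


Union bound: P[∪_{i=1}^{20} A_i] ≤ Σ_i P[A_i] ≤ 20·p = 20·(1/40) = 1/2.
Numerically: 1/2 ≈ 0.5000.
Is 1/2 < 1? YES.
Since P[∪ A_i] ≤ 1/2 < 1, the complement has P[∩ A_i^c] ≥ 1 − 1/2 = 1/2 > 0, so some outcome avoids every A_i.

20·p = 1/2 ≈ 0.5000; existence CERTIFIED by the union bound.


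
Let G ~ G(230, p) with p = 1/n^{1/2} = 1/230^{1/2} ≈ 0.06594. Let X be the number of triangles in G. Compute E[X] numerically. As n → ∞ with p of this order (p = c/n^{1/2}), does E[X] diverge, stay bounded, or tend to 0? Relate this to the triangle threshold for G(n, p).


Number of potential triangles: C(230, 3) = 2001460.
Each occurs with probability p³ ≈ (0.06594)³ ≈ 2.866872e-04.
By linearity: E[X] = C(230, 3)·p³ ≈ 2001460 · 2.866872e-04 ≈ 573.7929.
Since α = 1/2 < 1, p = c/n^{1/2} ≫ 1/n is above the triangle threshold p ~ 1/n. Asymptotically E[X] ~ (c³/6)·n^{3(1−α)} = (1³/6)·n^{1.5} → ∞; triangles are abundant w.h.p.

E[X] ≈ 573.7929; in regime p = Θ(1/n^{1/2}) E[X] diverges (above the triangle threshold p ~ 1/n).


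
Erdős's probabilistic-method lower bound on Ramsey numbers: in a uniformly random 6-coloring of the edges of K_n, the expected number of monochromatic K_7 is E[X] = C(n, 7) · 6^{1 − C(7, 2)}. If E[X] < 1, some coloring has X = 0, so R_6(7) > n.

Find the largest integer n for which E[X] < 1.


We need C(n, 7) · 6^{1 − 21} < 1, i.e. C(n, 7) < 6^{21 − 1} = 3656158440062976.
Check values of n near the boundary:
  n = 566: C(566, 7) = 3557206237959440; 3557206237959440 < 3656158440062976? YES
  n = 567: C(567, 7) = 3601671315933933; 3601671315933933 < 3656158440062976? YES
  n = 568: C(568, 7) = 3646611956239704; 3646611956239704 < 3656158440062976? YES
  n = 569: C(569, 7) = 3692032389858348; 3692032389858348 < 3656158440062976? NO
The largest n with C(n, 7) < 3656158440062976 is n = 568 (where E[X] = 16882462760369/16926659444736 ≈ 0.997389). Hence R_6(7) > 568, i.e. R_6(7) ≥ 569.

Largest n = 568; hence R_6(7) > 568.
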